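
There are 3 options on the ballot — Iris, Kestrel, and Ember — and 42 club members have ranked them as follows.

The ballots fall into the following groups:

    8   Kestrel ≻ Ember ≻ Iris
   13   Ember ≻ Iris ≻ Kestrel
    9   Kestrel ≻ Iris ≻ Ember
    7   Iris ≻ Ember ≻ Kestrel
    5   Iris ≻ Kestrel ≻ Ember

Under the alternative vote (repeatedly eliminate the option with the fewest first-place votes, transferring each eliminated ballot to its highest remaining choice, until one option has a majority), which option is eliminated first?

Round 1: Kestrel 17, Ember 13, Iris 12. Iris has the fewest and is eliminated.
Round 2: Kestrel 22, Ember 20. Kestrel has a majority.

Iris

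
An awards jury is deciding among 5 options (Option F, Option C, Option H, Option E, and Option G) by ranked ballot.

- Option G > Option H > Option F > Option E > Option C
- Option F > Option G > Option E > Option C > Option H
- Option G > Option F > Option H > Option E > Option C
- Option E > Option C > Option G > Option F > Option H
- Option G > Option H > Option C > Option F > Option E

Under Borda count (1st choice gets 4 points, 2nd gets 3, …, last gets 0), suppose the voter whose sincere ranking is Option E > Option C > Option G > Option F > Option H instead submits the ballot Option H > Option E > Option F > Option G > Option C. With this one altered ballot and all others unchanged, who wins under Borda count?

Borda totals with the altered ballot: Option F 12, Option C 3, Option H 12, Option E 7, Option G 16.
The winner is unchanged: still Option G.

Option G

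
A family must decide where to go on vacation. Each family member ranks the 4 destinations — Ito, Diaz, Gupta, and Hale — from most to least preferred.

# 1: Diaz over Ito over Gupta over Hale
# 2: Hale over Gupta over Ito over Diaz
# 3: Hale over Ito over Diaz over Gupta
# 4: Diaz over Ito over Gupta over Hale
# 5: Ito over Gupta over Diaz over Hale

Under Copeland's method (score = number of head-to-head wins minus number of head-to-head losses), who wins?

Ito

Pairwise results:
  Ito vs Diaz: Ito wins 3–2.
  Ito vs Gupta: Ito wins 4–1.
  Ito vs Hale: Ito wins 3–2.
  Diaz vs Gupta: Diaz wins 3–2.
  Diaz vs Hale: Diaz wins 3–2.
  Gupta vs Hale: Gupta wins 3–2.
Copeland scores (wins − losses):
  Ito: 3 − 0 = 3
  Diaz: 2 − 1 = 1
  Gupta: 1 − 2 = -1
  Hale: 0 − 3 = -3
Ito has the best Copeland score.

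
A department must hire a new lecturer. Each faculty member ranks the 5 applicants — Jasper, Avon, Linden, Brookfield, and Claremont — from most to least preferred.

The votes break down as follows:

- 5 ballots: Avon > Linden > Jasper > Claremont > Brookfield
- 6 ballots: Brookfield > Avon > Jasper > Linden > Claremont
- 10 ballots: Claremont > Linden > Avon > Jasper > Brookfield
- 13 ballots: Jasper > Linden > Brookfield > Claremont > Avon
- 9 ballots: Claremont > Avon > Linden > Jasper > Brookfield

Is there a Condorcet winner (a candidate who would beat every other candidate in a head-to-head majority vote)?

Head-to-head results (43 voters total):
Jasper vs Avon: Avon wins 30–13.
Jasper vs Linden: Linden wins 24–19.
Jasper vs Brookfield: Jasper wins 37–6.
Jasper vs Claremont: Jasper wins 24–19.
Avon vs Linden: Linden wins 23–20.
Avon vs Brookfield: Avon wins 24–19.
Avon vs Claremont: Claremont wins 32–11.
Linden vs Brookfield: Linden wins 37–6.
Linden vs Claremont: Linden wins 24–19.
Brookfield vs Claremont: Claremont wins 24–19.
Linden beats each rival — Jasper (24–19), Avon (23–20), Brookfield (37–6), Claremont (24–19) — so Linden is the Condorcet winner.

Yes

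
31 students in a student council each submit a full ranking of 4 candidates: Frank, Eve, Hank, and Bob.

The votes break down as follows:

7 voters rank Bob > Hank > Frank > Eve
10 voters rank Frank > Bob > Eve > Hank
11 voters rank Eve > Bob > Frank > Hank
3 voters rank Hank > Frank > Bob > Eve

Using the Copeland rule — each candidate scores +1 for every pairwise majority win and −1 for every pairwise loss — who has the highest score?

Bob

Pairwise results:
  Frank vs Eve: Frank wins 20–11.
  Frank vs Hank: Frank wins 21–10.
  Frank vs Bob: Bob wins 18–13.
  Eve vs Hank: Eve wins 21–10.
  Eve vs Bob: Bob wins 20–11.
  Hank vs Bob: Bob wins 28–3.
Copeland scores (wins − losses):
  Frank: 2 − 1 = 1
  Eve: 1 − 2 = -1
  Hank: 0 − 3 = -3
  Bob: 3 − 0 = 3
Bob has the best Copeland score.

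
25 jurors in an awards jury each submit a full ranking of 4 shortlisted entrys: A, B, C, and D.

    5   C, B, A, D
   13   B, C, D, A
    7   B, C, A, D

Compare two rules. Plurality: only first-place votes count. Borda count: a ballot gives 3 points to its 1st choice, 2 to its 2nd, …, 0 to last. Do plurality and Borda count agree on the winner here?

Yes

Plurality first-place counts: A 0, B 20, C 5, D 0 → B.
Borda totals: A 12, B 70, C 55, D 13 → B.
The two rules agree on B.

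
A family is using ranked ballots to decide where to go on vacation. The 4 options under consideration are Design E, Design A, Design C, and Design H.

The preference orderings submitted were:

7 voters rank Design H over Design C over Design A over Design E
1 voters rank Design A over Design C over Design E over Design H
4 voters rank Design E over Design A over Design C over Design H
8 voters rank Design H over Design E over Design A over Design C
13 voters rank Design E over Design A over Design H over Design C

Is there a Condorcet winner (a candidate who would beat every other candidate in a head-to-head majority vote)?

Yes

Head-to-head results (33 voters total):
Design E vs Design A: Design E wins 25–8.
Design E vs Design C: Design E wins 25–8.
Design E vs Design H: Design E wins 18–15.
Design A vs Design C: Design A wins 26–7.
Design A vs Design H: Design A wins 18–15.
Design C vs Design H: Design H wins 28–5.
Design E beats each rival — Design A (25–8), Design C (25–8), Design H (18–15) — so Design E is the Condorcet winner.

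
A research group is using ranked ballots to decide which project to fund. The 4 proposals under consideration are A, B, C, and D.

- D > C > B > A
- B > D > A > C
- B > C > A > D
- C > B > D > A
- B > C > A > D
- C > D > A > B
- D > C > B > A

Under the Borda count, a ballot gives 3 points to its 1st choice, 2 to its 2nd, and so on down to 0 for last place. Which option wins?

C

Borda scores:
  A: 0 + 1 + 1 + 0 + 1 + 1 + 0 = 4
  B: 1 + 3 + 3 + 2 + 3 + 0 + 1 = 13
  C: 2 + 0 + 2 + 3 + 2 + 3 + 2 = 14
  D: 3 + 2 + 0 + 1 + 0 + 2 + 3 = 11
C has the highest total.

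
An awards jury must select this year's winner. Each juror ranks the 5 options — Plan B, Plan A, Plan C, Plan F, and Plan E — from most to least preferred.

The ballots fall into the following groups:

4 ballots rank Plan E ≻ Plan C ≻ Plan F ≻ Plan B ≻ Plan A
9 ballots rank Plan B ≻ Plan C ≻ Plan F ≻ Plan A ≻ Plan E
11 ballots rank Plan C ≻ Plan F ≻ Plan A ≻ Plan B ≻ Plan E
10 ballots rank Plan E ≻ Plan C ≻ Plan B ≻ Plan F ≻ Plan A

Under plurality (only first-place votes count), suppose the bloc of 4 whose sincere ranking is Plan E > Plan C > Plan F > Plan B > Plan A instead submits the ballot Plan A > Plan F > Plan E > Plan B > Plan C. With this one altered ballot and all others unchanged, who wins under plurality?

Plan C

First-place totals with the altered ballot: Plan B 9, Plan A 4, Plan C 11, Plan F 0, Plan E 10.
The switch changes the winner from Plan E to Plan C.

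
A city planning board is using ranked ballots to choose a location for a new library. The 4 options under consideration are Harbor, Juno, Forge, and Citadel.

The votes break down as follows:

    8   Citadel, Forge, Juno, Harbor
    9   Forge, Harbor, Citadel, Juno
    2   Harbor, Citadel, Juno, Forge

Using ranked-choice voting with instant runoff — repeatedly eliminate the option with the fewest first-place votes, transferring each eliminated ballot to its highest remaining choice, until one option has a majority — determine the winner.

Round 1: Forge 9, Citadel 8, Harbor 2, Juno 0. Juno has the fewest and is eliminated.
Round 2: Forge 9, Citadel 8, Harbor 2. Harbor has the fewest and is eliminated.
Round 3: Citadel 10, Forge 9. Citadel has a majority.

Citadel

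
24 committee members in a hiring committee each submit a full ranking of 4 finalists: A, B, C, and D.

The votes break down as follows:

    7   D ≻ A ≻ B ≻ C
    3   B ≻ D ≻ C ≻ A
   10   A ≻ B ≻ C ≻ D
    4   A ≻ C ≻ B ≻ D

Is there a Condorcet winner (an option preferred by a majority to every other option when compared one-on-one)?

Yes

Head-to-head results (24 voters total):
A vs B: A wins 21–3.
A vs C: A wins 21–3.
A vs D: A wins 14–10.
B vs C: B wins 20–4.
B vs D: B wins 17–7.
C vs D: C wins 14–10.
A beats each rival — B (21–3), C (21–3), D (14–10) — so A is the Condorcet winner.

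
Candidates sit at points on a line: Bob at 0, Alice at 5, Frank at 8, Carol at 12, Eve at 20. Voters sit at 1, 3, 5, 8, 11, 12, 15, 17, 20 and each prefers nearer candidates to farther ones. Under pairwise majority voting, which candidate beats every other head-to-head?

With single-peaked preferences on a line, the Condorcet winner is the candidate closest to the median voter.
The median voter (position 11) is closest to Carol at 12.
Check: Carol vs Eve — voters closer to Carol: 7 of 9.

Carol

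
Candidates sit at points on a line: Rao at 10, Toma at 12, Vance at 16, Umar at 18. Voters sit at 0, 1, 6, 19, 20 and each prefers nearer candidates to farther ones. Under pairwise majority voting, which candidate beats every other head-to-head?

With single-peaked preferences on a line, the Condorcet winner is the candidate closest to the median voter.
The median voter (position 6) is closest to Rao at 10.
Check: Rao vs Toma — voters closer to Rao: 3 of 5.

Rao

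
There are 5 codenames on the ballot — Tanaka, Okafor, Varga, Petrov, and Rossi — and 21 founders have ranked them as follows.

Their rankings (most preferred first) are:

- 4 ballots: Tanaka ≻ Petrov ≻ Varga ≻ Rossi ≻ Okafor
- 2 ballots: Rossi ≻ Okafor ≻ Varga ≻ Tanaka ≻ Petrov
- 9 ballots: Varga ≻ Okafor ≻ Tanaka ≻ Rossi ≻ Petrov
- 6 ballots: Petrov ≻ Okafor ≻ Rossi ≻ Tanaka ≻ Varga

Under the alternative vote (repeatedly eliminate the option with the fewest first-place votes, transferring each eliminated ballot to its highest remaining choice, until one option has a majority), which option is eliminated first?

Okafor

Round 1: Varga 9, Petrov 6, Tanaka 4, Rossi 2, Okafor 0. Okafor has the fewest and is eliminated.
Round 2: Varga 9, Petrov 6, Tanaka 4, Rossi 2. Rossi has the fewest and is eliminated.
Round 3: Varga 11, Petrov 6, Tanaka 4. Varga has a majority.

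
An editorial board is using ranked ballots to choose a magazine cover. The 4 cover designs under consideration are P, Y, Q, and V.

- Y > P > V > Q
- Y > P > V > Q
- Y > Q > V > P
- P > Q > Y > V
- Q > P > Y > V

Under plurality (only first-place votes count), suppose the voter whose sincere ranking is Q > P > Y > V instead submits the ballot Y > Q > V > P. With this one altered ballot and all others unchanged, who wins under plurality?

First-place totals with the altered ballot: P 1, Y 4, Q 0, V 0.
The winner is unchanged: still Y.

Y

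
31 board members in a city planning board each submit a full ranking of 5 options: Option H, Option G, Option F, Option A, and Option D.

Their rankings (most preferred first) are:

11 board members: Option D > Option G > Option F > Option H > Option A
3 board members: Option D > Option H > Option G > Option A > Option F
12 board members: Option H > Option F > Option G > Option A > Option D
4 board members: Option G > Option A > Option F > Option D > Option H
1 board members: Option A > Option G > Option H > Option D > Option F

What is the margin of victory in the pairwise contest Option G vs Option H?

1

Ballots ranking Option G above Option H: 11+4+1 = 16.
Ballots ranking Option H above Option G: 3+12 = 15.
Option G wins 16–15, a margin of 1.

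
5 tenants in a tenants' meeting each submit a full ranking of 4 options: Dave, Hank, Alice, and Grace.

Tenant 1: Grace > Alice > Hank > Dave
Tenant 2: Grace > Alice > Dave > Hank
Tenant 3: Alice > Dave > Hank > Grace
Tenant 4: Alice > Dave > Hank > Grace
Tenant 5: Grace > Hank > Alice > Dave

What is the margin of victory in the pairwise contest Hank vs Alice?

3

Ballots ranking Hank above Alice: 1.
Ballots ranking Alice above Hank: 4.
Alice wins 4–1, a margin of 3.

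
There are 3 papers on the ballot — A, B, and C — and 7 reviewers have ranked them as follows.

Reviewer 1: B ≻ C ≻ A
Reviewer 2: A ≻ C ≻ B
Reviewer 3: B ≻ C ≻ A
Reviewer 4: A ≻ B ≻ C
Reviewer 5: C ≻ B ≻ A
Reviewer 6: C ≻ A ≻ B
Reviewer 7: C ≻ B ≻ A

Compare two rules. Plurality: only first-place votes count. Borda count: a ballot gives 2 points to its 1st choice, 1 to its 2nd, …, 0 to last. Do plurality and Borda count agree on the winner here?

Yes

Plurality first-place counts: A 2, B 2, C 3 → C.
Borda totals: A 5, B 7, C 9 → C.
The two rules agree on C.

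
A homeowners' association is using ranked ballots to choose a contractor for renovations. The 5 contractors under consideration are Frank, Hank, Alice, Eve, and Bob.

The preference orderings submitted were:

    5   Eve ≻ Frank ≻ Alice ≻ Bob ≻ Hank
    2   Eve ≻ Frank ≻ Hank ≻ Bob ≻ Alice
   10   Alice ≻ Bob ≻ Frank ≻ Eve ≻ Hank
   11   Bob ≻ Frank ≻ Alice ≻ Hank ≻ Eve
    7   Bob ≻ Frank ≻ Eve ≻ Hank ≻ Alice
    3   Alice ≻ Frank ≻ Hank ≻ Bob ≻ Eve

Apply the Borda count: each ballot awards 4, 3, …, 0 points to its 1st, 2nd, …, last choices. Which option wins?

Borda scores:
  Frank: 5·3 + 2·3 + 10·2 + 11·3 + 7·3 + 3·3 = 104
  Hank: 5·0 + 2·2 + 10·0 + 11·1 + 7·1 + 3·2 = 28
  Alice: 5·2 + 2·0 + 10·4 + 11·2 + 7·0 + 3·4 = 84
  Eve: 5·4 + 2·4 + 10·1 + 11·0 + 7·2 + 3·0 = 52
  Bob: 5·1 + 2·1 + 10·3 + 11·4 + 7·4 + 3·1 = 112
Bob has the highest total.

Bob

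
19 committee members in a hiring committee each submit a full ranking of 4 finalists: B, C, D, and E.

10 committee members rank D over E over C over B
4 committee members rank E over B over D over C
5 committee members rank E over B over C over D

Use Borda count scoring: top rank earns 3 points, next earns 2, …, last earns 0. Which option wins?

Borda scores:
  B: 10·0 + 4·2 + 5·2 = 18
  C: 10·1 + 4·0 + 5·1 = 15
  D: 10·3 + 4·1 + 5·0 = 34
  E: 10·2 + 4·3 + 5·3 = 47
E has the highest total.

E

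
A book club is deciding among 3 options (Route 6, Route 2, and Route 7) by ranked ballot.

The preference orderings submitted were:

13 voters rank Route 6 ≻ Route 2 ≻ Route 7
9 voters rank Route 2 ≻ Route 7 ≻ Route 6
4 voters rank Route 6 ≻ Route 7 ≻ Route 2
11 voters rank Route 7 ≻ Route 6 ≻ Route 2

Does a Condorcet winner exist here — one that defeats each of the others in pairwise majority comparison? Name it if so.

No Condorcet winner

Head-to-head results (37 voters total):
Route 6 vs Route 2: Route 6 wins 28–9.
Route 6 vs Route 7: Route 7 wins 20–17.
Route 2 vs Route 7: Route 2 wins 22–15.
No candidate beats all others: Route 6 beats Route 2 beats Route 7 beats Route 6, a majority cycle.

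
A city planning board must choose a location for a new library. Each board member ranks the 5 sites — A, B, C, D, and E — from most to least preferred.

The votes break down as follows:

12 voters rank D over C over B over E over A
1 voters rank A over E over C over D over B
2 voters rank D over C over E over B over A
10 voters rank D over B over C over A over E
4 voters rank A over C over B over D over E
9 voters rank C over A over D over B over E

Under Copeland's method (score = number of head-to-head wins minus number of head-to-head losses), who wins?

Pairwise results:
  A vs B: B wins 24–14.
  A vs C: C wins 33–5.
  A vs D: D wins 24–14.
  A vs E: A wins 24–14.
  B vs C: C wins 28–10.
  B vs D: D wins 34–4.
  B vs E: B wins 35–3.
  C vs D: D wins 24–14.
  C vs E: C wins 37–1.
  D vs E: D wins 37–1.
Copeland scores (wins − losses):
  A: 1 − 3 = -2
  B: 2 − 2 = 0
  C: 3 − 1 = 2
  D: 4 − 0 = 4
  E: 0 − 4 = -4
D has the best Copeland score.

D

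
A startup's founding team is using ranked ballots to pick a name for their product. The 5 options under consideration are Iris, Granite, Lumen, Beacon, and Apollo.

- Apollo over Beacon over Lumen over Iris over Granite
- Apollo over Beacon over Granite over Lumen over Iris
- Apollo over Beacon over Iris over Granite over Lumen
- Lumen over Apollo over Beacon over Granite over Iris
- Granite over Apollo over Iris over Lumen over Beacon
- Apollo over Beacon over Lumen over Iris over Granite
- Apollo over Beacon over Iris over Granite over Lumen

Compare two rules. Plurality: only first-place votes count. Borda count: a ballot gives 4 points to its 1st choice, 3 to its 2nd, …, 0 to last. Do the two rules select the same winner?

Yes

Plurality first-place counts: Iris 0, Granite 1, Lumen 1, Beacon 0, Apollo 5 → Apollo.
Borda totals: Iris 8, Granite 9, Lumen 10, Beacon 17, Apollo 26 → Apollo.
The two rules agree on Apollo.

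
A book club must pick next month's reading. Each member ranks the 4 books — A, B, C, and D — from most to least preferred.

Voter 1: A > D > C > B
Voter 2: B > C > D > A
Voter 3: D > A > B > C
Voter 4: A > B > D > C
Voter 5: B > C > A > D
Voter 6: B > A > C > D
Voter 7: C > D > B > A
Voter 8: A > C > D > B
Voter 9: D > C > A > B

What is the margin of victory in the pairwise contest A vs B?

1

Ballots ranking A above B: 5.
Ballots ranking B above A: 4.
A wins 5–4, a margin of 1.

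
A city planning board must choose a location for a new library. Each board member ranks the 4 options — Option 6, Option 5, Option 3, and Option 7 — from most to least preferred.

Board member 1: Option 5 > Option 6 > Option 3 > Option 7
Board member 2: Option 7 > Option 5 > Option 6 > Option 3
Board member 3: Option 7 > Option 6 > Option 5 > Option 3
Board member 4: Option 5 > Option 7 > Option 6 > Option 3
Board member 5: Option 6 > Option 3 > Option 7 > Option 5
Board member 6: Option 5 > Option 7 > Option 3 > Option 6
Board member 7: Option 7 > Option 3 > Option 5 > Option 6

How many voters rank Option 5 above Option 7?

3

Ballots ranking Option 5 above Option 7: 3.
Ballots ranking Option 7 above Option 5: 4.
So 3 of 7 voters prefer Option 5 to Option 7.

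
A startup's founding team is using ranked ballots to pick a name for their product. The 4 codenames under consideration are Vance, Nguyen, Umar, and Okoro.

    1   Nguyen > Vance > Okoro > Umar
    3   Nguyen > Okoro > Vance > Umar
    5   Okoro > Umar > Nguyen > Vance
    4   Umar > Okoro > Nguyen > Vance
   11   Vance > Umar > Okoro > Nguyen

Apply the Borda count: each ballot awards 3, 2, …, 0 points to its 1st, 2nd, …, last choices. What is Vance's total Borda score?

38

Borda scores:
  Vance: 2 + 3·1 + 5·0 + 4·0 + 11·3 = 38
  Nguyen: 3 + 3·3 + 5·1 + 4·1 + 11·0 = 21
  Umar: 0 + 3·0 + 5·2 + 4·3 + 11·2 = 44
  Okoro: 1 + 3·2 + 5·3 + 4·2 + 11·1 = 41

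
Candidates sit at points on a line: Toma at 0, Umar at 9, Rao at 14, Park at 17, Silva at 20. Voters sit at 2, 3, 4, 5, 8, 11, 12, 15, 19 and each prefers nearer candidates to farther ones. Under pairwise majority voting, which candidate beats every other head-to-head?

Umar

With single-peaked preferences on a line, the Condorcet winner is the candidate closest to the median voter.
The median voter (position 8) is closest to Umar at 9.
Check: Umar vs Rao — voters closer to Umar: 6 of 9.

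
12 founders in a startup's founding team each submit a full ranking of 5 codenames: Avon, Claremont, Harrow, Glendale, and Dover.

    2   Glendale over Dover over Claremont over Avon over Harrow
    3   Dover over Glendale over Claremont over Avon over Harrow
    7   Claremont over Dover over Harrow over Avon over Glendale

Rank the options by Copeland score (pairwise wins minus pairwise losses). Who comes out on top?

Claremont

Pairwise results:
  Avon vs Claremont: Claremont wins 12–0.
  Avon vs Harrow: Harrow wins 7–5.
  Avon vs Glendale: Avon wins 7–5.
  Avon vs Dover: Dover wins 12–0.
  Claremont vs Harrow: Claremont wins 12–0.
  Claremont vs Glendale: Claremont wins 7–5.
  Claremont vs Dover: Claremont wins 7–5.
  Harrow vs Glendale: Harrow wins 7–5.
  Harrow vs Dover: Dover wins 12–0.
  Glendale vs Dover: Dover wins 10–2.
Copeland scores (wins − losses):
  Avon: 1 − 3 = -2
  Claremont: 4 − 0 = 4
  Harrow: 2 − 2 = 0
  Glendale: 0 − 4 = -4
  Dover: 3 − 1 = 2
Claremont has the best Copeland score.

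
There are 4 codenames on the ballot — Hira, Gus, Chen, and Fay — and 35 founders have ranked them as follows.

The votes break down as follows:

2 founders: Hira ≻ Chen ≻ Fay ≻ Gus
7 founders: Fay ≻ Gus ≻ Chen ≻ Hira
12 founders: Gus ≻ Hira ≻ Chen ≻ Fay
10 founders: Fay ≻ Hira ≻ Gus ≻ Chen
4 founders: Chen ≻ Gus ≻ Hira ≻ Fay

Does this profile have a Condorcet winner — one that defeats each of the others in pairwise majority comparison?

Head-to-head results (35 voters total):
Hira vs Gus: Gus wins 23–12.
Hira vs Chen: Hira wins 24–11.
Hira vs Fay: Hira wins 18–17.
Gus vs Chen: Gus wins 29–6.
Gus vs Fay: Fay wins 19–16.
Chen vs Fay: Chen wins 18–17.
No candidate beats all others: Hira beats Fay beats Gus beats Hira, a majority cycle.

No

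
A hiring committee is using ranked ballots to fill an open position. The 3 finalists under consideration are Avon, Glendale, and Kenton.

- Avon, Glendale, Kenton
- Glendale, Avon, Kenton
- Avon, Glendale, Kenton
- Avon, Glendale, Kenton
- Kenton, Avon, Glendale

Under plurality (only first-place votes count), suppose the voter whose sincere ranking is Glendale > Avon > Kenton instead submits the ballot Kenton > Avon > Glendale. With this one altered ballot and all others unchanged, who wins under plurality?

Avon

First-place totals with the altered ballot: Avon 3, Glendale 0, Kenton 2.
The winner is unchanged: still Avon.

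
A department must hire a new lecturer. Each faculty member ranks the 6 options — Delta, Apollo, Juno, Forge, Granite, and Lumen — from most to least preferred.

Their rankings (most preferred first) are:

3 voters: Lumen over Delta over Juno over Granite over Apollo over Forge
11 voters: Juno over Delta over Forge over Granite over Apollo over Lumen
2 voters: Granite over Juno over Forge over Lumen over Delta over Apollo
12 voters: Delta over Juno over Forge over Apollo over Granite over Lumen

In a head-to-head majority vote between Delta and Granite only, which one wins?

Ballots ranking Delta above Granite: 3+11+12 = 26.
Ballots ranking Granite above Delta: 2.
Delta wins the head-to-head, 26–2.

Delta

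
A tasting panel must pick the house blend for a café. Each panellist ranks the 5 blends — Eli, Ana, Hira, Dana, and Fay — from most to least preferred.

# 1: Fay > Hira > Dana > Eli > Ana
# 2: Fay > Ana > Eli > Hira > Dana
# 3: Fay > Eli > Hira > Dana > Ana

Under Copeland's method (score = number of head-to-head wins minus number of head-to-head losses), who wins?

Pairwise results:
  Eli vs Ana: Eli wins 2–1.
  Eli vs Hira: Eli wins 2–1.
  Eli vs Dana: Eli wins 2–1.
  Eli vs Fay: Fay wins 3–0.
  Ana vs Hira: Hira wins 2–1.
  Ana vs Dana: Dana wins 2–1.
  Ana vs Fay: Fay wins 3–0.
  Hira vs Dana: Hira wins 3–0.
  Hira vs Fay: Fay wins 3–0.
  Dana vs Fay: Fay wins 3–0.
Copeland scores (wins − losses):
  Eli: 3 − 1 = 2
  Ana: 0 − 4 = -4
  Hira: 2 − 2 = 0
  Dana: 1 − 3 = -2
  Fay: 4 − 0 = 4
Fay has the best Copeland score.

Fay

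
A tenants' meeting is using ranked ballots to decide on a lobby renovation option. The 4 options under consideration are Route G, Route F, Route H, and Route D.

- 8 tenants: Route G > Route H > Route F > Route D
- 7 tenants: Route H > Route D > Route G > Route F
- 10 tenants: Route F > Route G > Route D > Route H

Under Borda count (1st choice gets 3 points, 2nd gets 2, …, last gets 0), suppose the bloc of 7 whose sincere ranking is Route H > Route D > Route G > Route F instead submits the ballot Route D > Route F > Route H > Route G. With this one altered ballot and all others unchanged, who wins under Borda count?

Borda totals with the altered ballot: Route G 44, Route F 52, Route H 23, Route D 31.
The switch changes the winner from Route G to Route F.

Route F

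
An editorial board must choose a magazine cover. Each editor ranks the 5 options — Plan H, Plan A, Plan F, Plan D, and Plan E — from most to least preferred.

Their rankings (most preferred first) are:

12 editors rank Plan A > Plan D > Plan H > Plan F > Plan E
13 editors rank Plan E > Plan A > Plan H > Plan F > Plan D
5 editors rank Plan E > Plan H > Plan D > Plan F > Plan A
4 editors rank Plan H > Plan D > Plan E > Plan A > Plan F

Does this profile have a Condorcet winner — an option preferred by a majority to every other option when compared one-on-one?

Yes

Head-to-head results (34 voters total):
Plan H vs Plan A: Plan A wins 25–9.
Plan H vs Plan F: Plan H wins 34–0.
Plan H vs Plan D: Plan H wins 22–12.
Plan H vs Plan E: Plan E wins 18–16.
Plan A vs Plan F: Plan A wins 29–5.
Plan A vs Plan D: Plan A wins 25–9.
Plan A vs Plan E: Plan E wins 22–12.
Plan F vs Plan D: Plan D wins 21–13.
Plan F vs Plan E: Plan E wins 22–12.
Plan D vs Plan E: Plan E wins 18–16.
Plan E beats each rival — Plan H (18–16), Plan A (22–12), Plan F (22–12), Plan D (18–16) — so Plan E is the Condorcet winner.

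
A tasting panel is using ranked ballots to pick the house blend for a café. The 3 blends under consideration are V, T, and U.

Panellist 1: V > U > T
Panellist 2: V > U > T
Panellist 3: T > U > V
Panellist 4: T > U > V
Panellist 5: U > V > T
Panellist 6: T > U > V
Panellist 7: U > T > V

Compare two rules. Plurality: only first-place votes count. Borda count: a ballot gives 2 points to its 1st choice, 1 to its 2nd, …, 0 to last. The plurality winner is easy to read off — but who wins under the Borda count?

Plurality first-place counts: V 2, T 3, U 2 → T.
Borda totals: V 5, T 7, U 9 → U.

U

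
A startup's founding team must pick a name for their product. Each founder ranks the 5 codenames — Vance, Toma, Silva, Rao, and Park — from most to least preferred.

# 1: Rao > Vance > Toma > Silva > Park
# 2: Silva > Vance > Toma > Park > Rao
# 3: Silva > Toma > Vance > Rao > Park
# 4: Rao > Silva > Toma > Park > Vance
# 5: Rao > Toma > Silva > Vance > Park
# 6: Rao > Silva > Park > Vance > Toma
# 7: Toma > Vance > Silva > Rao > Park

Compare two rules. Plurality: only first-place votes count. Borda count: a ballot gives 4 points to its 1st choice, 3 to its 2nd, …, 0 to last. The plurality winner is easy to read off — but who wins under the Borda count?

Silva

Plurality first-place counts: Vance 0, Toma 1, Silva 2, Rao 4, Park 0 → Rao.
Borda totals: Vance 13, Toma 16, Silva 19, Rao 18, Park 4 → Silva.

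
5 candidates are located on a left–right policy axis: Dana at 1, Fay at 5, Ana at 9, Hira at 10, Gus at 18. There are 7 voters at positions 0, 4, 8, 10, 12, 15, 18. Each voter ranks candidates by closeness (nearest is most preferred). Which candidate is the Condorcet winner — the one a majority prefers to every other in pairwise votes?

Hira

With single-peaked preferences on a line, the Condorcet winner is the candidate closest to the median voter.
The median voter (position 10) is closest to Hira at 10.
Check: Hira vs Gus — voters closer to Hira: 5 of 7.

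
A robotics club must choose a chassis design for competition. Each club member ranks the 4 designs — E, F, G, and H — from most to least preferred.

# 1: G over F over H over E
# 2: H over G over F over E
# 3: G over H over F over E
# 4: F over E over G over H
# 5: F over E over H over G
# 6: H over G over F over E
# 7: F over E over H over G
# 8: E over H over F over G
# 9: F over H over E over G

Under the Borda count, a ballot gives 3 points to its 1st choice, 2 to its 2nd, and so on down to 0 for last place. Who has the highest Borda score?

Borda scores:
  E: 0 + 0 + 0 + 2 + 2 + 0 + 2 + 3 + 1 = 10
  F: 2 + 1 + 1 + 3 + 3 + 1 + 3 + 1 + 3 = 18
  G: 3 + 2 + 3 + 1 + 0 + 2 + 0 + 0 + 0 = 11
  H: 1 + 3 + 2 + 0 + 1 + 3 + 1 + 2 + 2 = 15
F has the highest total.

F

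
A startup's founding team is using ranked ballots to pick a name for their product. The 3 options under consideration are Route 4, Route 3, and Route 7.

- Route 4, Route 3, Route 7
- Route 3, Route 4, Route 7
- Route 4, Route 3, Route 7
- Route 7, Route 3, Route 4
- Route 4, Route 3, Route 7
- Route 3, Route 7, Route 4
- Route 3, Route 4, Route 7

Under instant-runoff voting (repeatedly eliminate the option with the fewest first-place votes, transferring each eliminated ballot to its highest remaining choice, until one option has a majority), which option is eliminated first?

Round 1: Route 4 3, Route 3 3, Route 7 1. Route 7 has the fewest and is eliminated.
Round 2: Route 3 4, Route 4 3. Route 3 has a majority.

Route 7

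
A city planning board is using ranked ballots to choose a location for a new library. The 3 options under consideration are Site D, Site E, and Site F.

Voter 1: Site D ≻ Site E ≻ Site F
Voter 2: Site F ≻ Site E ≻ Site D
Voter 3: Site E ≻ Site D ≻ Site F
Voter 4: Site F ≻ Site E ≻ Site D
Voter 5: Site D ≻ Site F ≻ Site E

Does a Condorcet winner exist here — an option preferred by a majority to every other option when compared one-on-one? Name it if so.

Head-to-head results (5 voters total):
Site D vs Site E: Site E wins 3–2.
Site D vs Site F: Site D wins 3–2.
Site E vs Site F: Site F wins 3–2.
No candidate beats all others: Site D beats Site F beats Site E beats Site D, a majority cycle.

There is no Condorcet winner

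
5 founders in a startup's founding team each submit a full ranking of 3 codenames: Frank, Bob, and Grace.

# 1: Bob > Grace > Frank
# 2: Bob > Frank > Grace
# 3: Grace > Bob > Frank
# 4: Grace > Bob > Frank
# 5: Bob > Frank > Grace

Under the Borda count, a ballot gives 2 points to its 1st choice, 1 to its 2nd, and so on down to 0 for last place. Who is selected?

Bob

Borda scores:
  Frank: 0 + 1 + 0 + 0 + 1 = 2
  Bob: 2 + 2 + 1 + 1 + 2 = 8
  Grace: 1 + 0 + 2 + 2 + 0 = 5
Bob has the highest total.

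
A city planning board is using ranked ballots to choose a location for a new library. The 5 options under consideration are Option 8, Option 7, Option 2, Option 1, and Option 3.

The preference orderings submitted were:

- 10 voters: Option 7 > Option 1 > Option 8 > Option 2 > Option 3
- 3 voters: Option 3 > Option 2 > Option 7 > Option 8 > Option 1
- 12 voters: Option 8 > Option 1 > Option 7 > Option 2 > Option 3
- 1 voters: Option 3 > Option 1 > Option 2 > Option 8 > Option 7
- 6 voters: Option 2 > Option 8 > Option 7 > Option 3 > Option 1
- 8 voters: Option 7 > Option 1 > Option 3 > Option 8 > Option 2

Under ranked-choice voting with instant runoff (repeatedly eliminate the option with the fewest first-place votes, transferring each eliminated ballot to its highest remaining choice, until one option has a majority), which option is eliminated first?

Option 1

Round 1: Option 7 18, Option 8 12, Option 2 6, Option 3 4, Option 1 0. Option 1 has the fewest and is eliminated.
Round 2: Option 7 18, Option 8 12, Option 2 6, Option 3 4. Option 3 has the fewest and is eliminated.
Round 3: Option 7 18, Option 8 12, Option 2 10. Option 2 has the fewest and is eliminated.
Round 4: Option 7 21, Option 8 19. Option 7 has a majority.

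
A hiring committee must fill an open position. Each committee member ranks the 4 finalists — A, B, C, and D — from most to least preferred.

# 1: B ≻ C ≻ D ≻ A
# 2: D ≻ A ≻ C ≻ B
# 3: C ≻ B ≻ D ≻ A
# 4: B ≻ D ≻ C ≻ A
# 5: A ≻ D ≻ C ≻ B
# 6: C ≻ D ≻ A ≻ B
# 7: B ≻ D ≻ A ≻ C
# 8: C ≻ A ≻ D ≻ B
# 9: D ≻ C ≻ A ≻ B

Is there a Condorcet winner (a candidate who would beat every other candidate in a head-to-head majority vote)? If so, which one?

D

Head-to-head results (9 voters total):
A vs B: A wins 5–4.
A vs C: C wins 6–3.
A vs D: D wins 7–2.
B vs C: C wins 6–3.
B vs D: D wins 5–4.
C vs D: D wins 5–4.
D beats each rival — A (7–2), B (5–4), C (5–4) — so D is the Condorcet winner.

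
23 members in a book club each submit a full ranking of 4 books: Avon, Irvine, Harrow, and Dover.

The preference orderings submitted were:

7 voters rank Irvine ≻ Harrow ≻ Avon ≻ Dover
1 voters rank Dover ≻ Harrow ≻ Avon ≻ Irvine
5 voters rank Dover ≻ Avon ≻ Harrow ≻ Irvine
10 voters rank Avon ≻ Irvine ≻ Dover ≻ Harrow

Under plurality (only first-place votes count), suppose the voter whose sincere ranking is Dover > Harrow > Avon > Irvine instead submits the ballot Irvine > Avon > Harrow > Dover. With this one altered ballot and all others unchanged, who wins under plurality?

First-place totals with the altered ballot: Avon 10, Irvine 8, Harrow 0, Dover 5.
The winner is unchanged: still Avon.

Avon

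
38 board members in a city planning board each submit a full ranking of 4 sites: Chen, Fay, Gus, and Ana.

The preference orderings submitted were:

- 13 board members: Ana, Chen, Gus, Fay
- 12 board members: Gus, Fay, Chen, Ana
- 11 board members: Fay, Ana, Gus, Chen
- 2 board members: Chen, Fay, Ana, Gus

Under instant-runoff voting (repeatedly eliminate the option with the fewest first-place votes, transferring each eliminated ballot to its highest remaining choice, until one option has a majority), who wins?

Fay

Round 1: Ana 13, Gus 12, Fay 11, Chen 2. Chen has the fewest and is eliminated.
Round 2: Fay 13, Ana 13, Gus 12. Gus has the fewest and is eliminated.
Round 3: Fay 25, Ana 13. Fay has a majority.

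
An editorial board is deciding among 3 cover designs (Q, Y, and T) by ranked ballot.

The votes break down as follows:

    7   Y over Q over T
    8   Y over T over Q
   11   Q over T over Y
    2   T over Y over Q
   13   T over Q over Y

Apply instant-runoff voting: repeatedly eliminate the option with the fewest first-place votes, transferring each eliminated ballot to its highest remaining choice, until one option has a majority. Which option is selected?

T

Round 1: Y 15, T 15, Q 11. Q has the fewest and is eliminated.
Round 2: T 26, Y 15. T has a majority.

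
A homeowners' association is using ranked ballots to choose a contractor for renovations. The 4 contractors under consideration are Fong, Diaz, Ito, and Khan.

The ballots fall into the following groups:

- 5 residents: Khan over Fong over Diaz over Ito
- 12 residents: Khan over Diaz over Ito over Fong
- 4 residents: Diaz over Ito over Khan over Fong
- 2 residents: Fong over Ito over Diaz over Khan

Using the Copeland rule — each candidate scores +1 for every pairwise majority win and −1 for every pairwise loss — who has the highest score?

Khan

Pairwise results:
  Fong vs Diaz: Diaz wins 16–7.
  Fong vs Ito: Ito wins 16–7.
  Fong vs Khan: Khan wins 21–2.
  Diaz vs Ito: Diaz wins 21–2.
  Diaz vs Khan: Khan wins 17–6.
  Ito vs Khan: Khan wins 17–6.
Copeland scores (wins − losses):
  Fong: 0 − 3 = -3
  Diaz: 2 − 1 = 1
  Ito: 1 − 2 = -1
  Khan: 3 − 0 = 3
Khan has the best Copeland score.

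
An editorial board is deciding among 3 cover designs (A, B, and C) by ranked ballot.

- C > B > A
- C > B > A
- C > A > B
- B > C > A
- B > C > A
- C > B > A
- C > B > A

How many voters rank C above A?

Ballots ranking C above A: 7.
Ballots ranking A above C: 0.
So 7 of 7 voters prefer C to A.

7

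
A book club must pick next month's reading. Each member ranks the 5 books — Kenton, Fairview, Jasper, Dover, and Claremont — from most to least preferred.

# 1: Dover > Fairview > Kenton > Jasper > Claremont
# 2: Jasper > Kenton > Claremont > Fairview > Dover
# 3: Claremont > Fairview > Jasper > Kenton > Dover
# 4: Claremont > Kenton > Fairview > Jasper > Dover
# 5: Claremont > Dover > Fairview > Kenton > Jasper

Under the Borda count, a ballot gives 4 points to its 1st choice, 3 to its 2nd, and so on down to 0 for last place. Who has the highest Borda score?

Claremont

Borda scores:
  Kenton: 2 + 3 + 1 + 3 + 1 = 10
  Fairview: 3 + 1 + 3 + 2 + 2 = 11
  Jasper: 1 + 4 + 2 + 1 + 0 = 8
  Dover: 4 + 0 + 0 + 0 + 3 = 7
  Claremont: 0 + 2 + 4 + 4 + 4 = 14
Claremont has the highest total.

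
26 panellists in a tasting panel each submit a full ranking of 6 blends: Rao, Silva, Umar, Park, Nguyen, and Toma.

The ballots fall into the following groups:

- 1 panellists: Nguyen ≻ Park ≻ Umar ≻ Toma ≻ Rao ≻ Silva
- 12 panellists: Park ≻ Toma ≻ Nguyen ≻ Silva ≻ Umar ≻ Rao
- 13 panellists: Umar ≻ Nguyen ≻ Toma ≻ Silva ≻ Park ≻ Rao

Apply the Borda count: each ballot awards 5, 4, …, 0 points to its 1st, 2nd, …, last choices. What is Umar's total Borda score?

Borda scores:
  Rao: 1 + 12·0 + 13·0 = 1
  Silva: 0 + 12·2 + 13·2 = 50
  Umar: 3 + 12·1 + 13·5 = 80
  Park: 4 + 12·5 + 13·1 = 77
  Nguyen: 5 + 12·3 + 13·4 = 93
  Toma: 2 + 12·4 + 13·3 = 89

80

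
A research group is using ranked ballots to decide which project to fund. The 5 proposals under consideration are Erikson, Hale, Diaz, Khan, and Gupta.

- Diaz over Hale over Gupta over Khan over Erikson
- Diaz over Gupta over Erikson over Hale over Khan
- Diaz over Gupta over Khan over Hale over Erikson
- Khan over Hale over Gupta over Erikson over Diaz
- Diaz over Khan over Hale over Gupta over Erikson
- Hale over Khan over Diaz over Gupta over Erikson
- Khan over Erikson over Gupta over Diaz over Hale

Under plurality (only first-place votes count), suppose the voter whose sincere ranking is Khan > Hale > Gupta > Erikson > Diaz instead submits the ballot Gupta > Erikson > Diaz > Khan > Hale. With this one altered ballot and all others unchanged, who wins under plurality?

Diaz

First-place totals with the altered ballot: Erikson 0, Hale 1, Diaz 4, Khan 1, Gupta 1.
The winner is unchanged: still Diaz.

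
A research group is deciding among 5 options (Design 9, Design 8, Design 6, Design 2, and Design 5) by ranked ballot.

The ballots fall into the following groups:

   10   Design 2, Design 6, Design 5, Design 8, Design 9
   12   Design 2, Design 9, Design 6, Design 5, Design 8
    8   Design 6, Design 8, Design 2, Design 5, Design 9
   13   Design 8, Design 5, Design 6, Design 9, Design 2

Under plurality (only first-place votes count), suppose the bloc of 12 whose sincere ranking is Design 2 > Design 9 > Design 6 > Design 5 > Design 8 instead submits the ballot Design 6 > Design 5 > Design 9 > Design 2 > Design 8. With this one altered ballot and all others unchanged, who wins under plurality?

Design 6

First-place totals with the altered ballot: Design 9 0, Design 8 13, Design 6 20, Design 2 10, Design 5 0.
The switch changes the winner from Design 2 to Design 6.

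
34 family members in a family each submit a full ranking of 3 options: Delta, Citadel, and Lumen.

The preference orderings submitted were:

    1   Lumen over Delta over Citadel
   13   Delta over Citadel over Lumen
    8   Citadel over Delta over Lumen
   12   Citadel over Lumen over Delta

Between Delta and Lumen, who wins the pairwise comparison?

Delta

Ballots ranking Delta above Lumen: 13+8 = 21.
Ballots ranking Lumen above Delta: 1+12 = 13.
Delta wins the head-to-head, 21–13.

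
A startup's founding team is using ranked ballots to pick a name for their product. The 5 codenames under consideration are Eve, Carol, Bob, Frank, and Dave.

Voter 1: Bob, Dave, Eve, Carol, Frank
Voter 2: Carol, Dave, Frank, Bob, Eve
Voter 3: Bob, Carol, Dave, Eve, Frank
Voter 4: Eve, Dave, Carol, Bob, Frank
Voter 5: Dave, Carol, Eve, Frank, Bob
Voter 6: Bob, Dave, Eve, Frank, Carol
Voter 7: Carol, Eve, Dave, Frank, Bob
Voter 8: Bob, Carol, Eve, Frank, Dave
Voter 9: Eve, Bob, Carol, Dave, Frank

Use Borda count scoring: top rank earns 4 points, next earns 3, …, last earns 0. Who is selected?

Borda scores:
  Eve: 2 + 0 + 1 + 4 + 2 + 2 + 3 + 2 + 4 = 20
  Carol: 1 + 4 + 3 + 2 + 3 + 0 + 4 + 3 + 2 = 22
  Bob: 4 + 1 + 4 + 1 + 0 + 4 + 0 + 4 + 3 = 21
  Frank: 0 + 2 + 0 + 0 + 1 + 1 + 1 + 1 + 0 = 6
  Dave: 3 + 3 + 2 + 3 + 4 + 3 + 2 + 0 + 1 = 21
Carol has the highest total.

Carol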